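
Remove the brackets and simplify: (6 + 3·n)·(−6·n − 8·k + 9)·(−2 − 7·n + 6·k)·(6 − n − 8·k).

(6 + 3·n)·(−6·n − 8·k + 9)·(−2 − 7·n + 6·k)·(6 − n − 8·k)
= (−36·n − 48·k + 54 − 18·n^2 − 24·k·n + 27·n)·(−2 − 7·n + 6·k)·(6 − n − 8·k)    [distributive law]
= (−9·n − 48·k + 54 − 18·n^2 − 24·k·n)·(−2 − 7·n + 6·k)·(6 − n − 8·k)    [combine like terms]
= (18·n + 63·n^2 − 54·k·n + 96·k + 336·k·n − 288·k^2 − 108 − 378·n + 324·k + 36·n^2 + 126·n^3 − 108·k·n^2 + 48·k·n + 168·k·n^2 − 144·k^2·n)·(6 − n − 8·k)    [distributive law]
= (−360·n + 99·n^2 + 330·k·n + 420·k − 288·k^2 − 108 + 126·n^3 + 60·k·n^2 − 144·k^2·n)·(6 − n − 8·k)    [combine like terms]
= −2160·n + 360·n^2 + 2880·k·n + 594·n^2 − 99·n^3 − 792·k·n^2 + 1980·k·n − 330·k·n^2 − 2640·k^2·n + 2520·k − 420·k·n − 3360·k^2 − 1728·k^2 + 288·k^2·n + 2304·k^3 − 648 + 108·n + 864·k + 756·n^3 − 126·n^4 − 1008·k·n^3 + 360·k·n^2 − 60·k·n^3 − 480·k^2·n^2 − 864·k^2·n + 144·k^2·n^2 + 1152·k^3·n    [distributive law]
= −2052·n + 954·n^2 + 4440·k·n + 657·n^3 − 762·k·n^2 − 3216·k^2·n + 3384·k − 5088·k^2 + 2304·k^3 − 648 − 126·n^4 − 1068·k·n^3 − 336·k^2·n^2 + 1152·k^3·n    [combine like terms]

−2052·n + 954·n^2 + 4440·k·n + 657·n^3 − 762·k·n^2 − 3216·k^2·n + 3384·k − 5088·k^2 + 2304·k^3 − 648 − 126·n^4 − 1068·k·n^3 − 336·k^2·n^2 + 1152·k^3·n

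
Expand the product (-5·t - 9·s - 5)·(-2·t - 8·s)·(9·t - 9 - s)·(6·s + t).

(-5·t - 9·s - 5)·(-2·t - 8·s)·(9·t - 9 - s)·(6·s + t)
= (10·t² + 40·s·t + 18·s·t + 72·s² + 10·t + 40·s)·(9·t - 9 - s)·(6·s + t)    [distributive law]
= (10·t² + 58·s·t + 72·s² + 10·t + 40·s)·(9·t - 9 - s)·(6·s + t)    [combine like terms]
= (90·t³ - 90·t² - 10·s·t² + 522·s·t² - 522·s·t - 58·s²·t + 648·s²·t - 648·s² - 72·s³ + 90·t² - 90·t - 10·s·t + 360·s·t - 360·s - 40·s²)·(6·s + t)    [distributive law]
= (90·t³ + 512·s·t² - 172·s·t + 590·s²·t - 688·s² - 72·s³ - 90·t - 360·s)·(6·s + t)    [combine like terms]
= 540·s·t³ + 90·t⁴ + 3072·s²·t² + 512·s·t³ - 1032·s²·t - 172·s·t² + 3540·s³·t + 590·s²·t² - 4128·s³ - 688·s²·t - 432·s⁴ - 72·s³·t - 540·s·t - 90·t² - 2160·s² - 360·s·t    [distributive law]
= 1052·s·t³ + 90·t⁴ + 3662·s²·t² - 1720·s²·t - 172·s·t² + 3468·s³·t - 4128·s³ - 432·s⁴ - 900·s·t - 90·t² - 2160·s²    [combine like terms]

1052·s·t³ + 90·t⁴ + 3662·s²·t² - 1720·s²·t - 172·s·t² + 3468·s³·t - 4128·s³ - 432·s⁴ - 900·s·t - 90·t² - 2160·s²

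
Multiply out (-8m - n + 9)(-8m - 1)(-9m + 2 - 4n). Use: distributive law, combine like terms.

(-8m - n + 9)(-8m - 1)(-9m + 2 - 4n)
= (64m² + 8m + 8mn + n - 72m - 9)(-9m + 2 - 4n)    [distributive law]
= (64m² - 64m + 8mn + n - 9)(-9m + 2 - 4n)    [combine like terms]
= -576m³ + 128m² - 256m²n + 576m² - 128m + 256mn - 72m²n + 16mn - 32mn² - 9mn + 2n - 4n² + 81m - 18 + 36n    [distributive law]
= -576m³ + 704m² - 328m²n - 47m + 263mn - 32mn² + 38n - 4n² - 18    [combine like terms]

-576m³ + 704m² - 328m²n - 47m + 263mn - 32mn² + 38n - 4n² - 18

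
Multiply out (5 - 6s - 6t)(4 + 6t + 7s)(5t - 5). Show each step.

(5 - 6s - 6t)(4 + 6t + 7s)(5t - 5)
= (20 + 30t + 35s - 24s - 36st - 42s^2 - 24t - 36t^2 - 42st)(5t - 5)    [distributive law]
= (20 + 6t + 11s - 78st - 42s^2 - 36t^2)(5t - 5)    [combine like terms]
= 100t - 100 + 30t^2 - 30t + 55st - 55s - 390st^2 + 390st - 210s^2t + 210s^2 - 180t^3 + 180t^2    [distributive law]
= 70t - 100 + 210t^2 + 445st - 55s - 390st^2 - 210s^2t + 210s^2 - 180t^3    [combine like terms]

70t - 100 + 210t^2 + 445st - 55s - 390st^2 - 210s^2t + 210s^2 - 180t^3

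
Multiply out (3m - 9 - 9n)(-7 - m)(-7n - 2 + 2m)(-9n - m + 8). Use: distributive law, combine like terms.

-1791mn² + 282m²n + 753mn - 294m² + 1326m - 30m³ - 288m²n² + 15m³n + 6m⁴ + 1575n² - 3402n - 1008 + 3969n³ + 567mn³

(3m - 9 - 9n)(-7 - m)(-7n - 2 + 2m)(-9n - m + 8)
= (-21m - 3m² + 63 + 9m + 63n + 9mn)(-7n - 2 + 2m)(-9n - m + 8)    [distributive law]
= (-12m - 3m² + 63 + 63n + 9mn)(-7n - 2 + 2m)(-9n - m + 8)    [combine like terms]
= (84mn + 24m - 24m² + 21m²n + 6m² - 6m³ - 441n - 126 + 126m - 441n² - 126n + 126mn - 63mn² - 18mn + 18m²n)(-9n - m + 8)    [distributive law]
= (192mn + 150m - 18m² + 39m²n - 6m³ - 567n - 126 - 441n² - 63mn²)(-9n - m + 8)    [combine like terms]
= -1728mn² - 192m²n + 1536mn - 1350mn - 150m² + 1200m + 162m²n + 18m³ - 144m² - 351m²n² - 39m³n + 312m²n + 54m³n + 6m⁴ - 48m³ + 5103n² + 567mn - 4536n + 1134n + 126m - 1008 + 3969n³ + 441mn² - 3528n² + 567mn³ + 63m²n² - 504mn²    [distributive law]
= -1791mn² + 282m²n + 753mn - 294m² + 1326m - 30m³ - 288m²n² + 15m³n + 6m⁴ + 1575n² - 3402n - 1008 + 3969n³ + 567mn³    [combine like terms]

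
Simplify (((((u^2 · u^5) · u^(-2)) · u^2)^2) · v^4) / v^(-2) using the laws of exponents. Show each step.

u^14·v^6

(((((u^2 · u^5) · u^(-2)) · u^2)^2) · v^4) / v^(-2)
= (((((u^2 · u^5) · u^(-2))^2) · ((u^2)^2)) · v^4) / v^(-2)    [power of a product]
= (((((u^2 · u^5)^2) · ((u^(-2))^2)) · ((u^2)^2)) · v^4) / v^(-2)    [power of a product]
= ((((((u^2)^2) · ((u^5)^2)) · ((u^(-2))^2)) · ((u^2)^2)) · v^4) / v^(-2)    [power of a product]
= ((((u^4 · ((u^5)^2)) · ((u^(-2))^2)) · ((u^2)^2)) · v^4) / v^(-2)    [power of a power]
= ((((u^4 · u^10) · ((u^(-2))^2)) · ((u^2)^2)) · v^4) / v^(-2)    [power of a power]
= (((u^14 · ((u^(-2))^2)) · ((u^2)^2)) · v^4) / v^(-2)    [product of powers]
= (((u^14 · u^(-4)) · ((u^2)^2)) · v^4) / v^(-2)    [power of a power]
= ((u^10 · ((u^2)^2)) · v^4) / v^(-2)    [product of powers]
= ((u^10 · u^4) · v^4) / v^(-2)    [power of a power]
= (u^14 · v^4) / v^(-2)    [product of powers]
= u^14·v^6    [quotient of powers]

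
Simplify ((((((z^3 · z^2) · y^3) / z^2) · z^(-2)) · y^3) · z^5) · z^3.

y^6z^9

((((((z^3 · z^2) · y^3) / z^2) · z^(-2)) · y^3) · z^5) · z^3
= (((((z^5 · y^3) / z^2) · z^(-2)) · y^3) · z^5) · z^3    [product of powers]
= y^6z^9    [quotient of powers; product of powers]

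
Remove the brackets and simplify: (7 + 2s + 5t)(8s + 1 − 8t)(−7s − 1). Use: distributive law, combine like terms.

−422s^2 − 107s − 7 + 333st + 51t − 112s^3 − 168s^2t + 280st^2 + 40t^2

(7 + 2s + 5t)(8s + 1 − 8t)(−7s − 1)
= (56s + 7 − 56t + 16s^2 + 2s − 16st + 40st + 5t − 40t^2)(−7s − 1)    [distributive law]
= (58s + 7 − 51t + 16s^2 + 24st − 40t^2)(−7s − 1)    [combine like terms]
= −406s^2 − 58s − 49s − 7 + 357st + 51t − 112s^3 − 16s^2 − 168s^2t − 24st + 280st^2 + 40t^2    [distributive law]
= −422s^2 − 107s − 7 + 333st + 51t − 112s^3 − 168s^2t + 280st^2 + 40t^2    [combine like terms]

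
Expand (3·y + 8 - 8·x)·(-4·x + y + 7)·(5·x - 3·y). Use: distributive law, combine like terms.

(3·y + 8 - 8·x)·(-4·x + y + 7)·(5·x - 3·y)
= (-12·x·y + 3·y^2 + 21·y - 32·x + 8·y + 56 + 32·x^2 - 8·x·y - 56·x)·(5·x - 3·y)    [distributive law]
= (-20·x·y + 3·y^2 + 29·y - 88·x + 56 + 32·x^2)·(5·x - 3·y)    [combine like terms]
= -100·x^2·y + 60·x·y^2 + 15·x·y^2 - 9·y^3 + 145·x·y - 87·y^2 - 440·x^2 + 264·x·y + 280·x - 168·y + 160·x^3 - 96·x^2·y    [distributive law]
= -196·x^2·y + 75·x·y^2 - 9·y^3 + 409·x·y - 87·y^2 - 440·x^2 + 280·x - 168·y + 160·x^3    [combine like terms]

-196·x^2·y + 75·x·y^2 - 9·y^3 + 409·x·y - 87·y^2 - 440·x^2 + 280·x - 168·y + 160·x^3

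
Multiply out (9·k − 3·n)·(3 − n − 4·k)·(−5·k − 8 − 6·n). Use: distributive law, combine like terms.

153·k^2 − 216·k − 141·k·n + 201·k^2·n − 33·k·n^2 + 180·k^3 + 72·n + 30·n^2 − 18·n^3

(9·k − 3·n)·(3 − n − 4·k)·(−5·k − 8 − 6·n)
= (27·k − 9·k·n − 36·k^2 − 9·n + 3·n^2 + 12·k·n)·(−5·k − 8 − 6·n)    [distributive law]
= (27·k + 3·k·n − 36·k^2 − 9·n + 3·n^2)·(−5·k − 8 − 6·n)    [combine like terms]
= −135·k^2 − 216·k − 162·k·n − 15·k^2·n − 24·k·n − 18·k·n^2 + 180·k^3 + 288·k^2 + 216·k^2·n + 45·k·n + 72·n + 54·n^2 − 15·k·n^2 − 24·n^2 − 18·n^3    [distributive law]
= 153·k^2 − 216·k − 141·k·n + 201·k^2·n − 33·k·n^2 + 180·k^3 + 72·n + 30·n^2 − 18·n^3    [combine like terms]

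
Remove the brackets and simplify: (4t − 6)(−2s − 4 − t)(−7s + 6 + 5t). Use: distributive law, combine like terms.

(4t − 6)(−2s − 4 − t)(−7s + 6 + 5t)
= (−8st − 16t − 4t^2 + 12s + 24 + 6t)(−7s + 6 + 5t)    [distributive law]
= (−8st − 10t − 4t^2 + 12s + 24)(−7s + 6 + 5t)    [combine like terms]
= 56s^2t − 48st − 40st^2 + 70st − 60t − 50t^2 + 28st^2 − 24t^2 − 20t^3 − 84s^2 + 72s + 60st − 168s + 144 + 120t    [distributive law]
= 56s^2t + 82st − 12st^2 + 60t − 74t^2 − 20t^3 − 84s^2 − 96s + 144    [combine like terms]

56s^2t + 82st − 12st^2 + 60t − 74t^2 − 20t^3 − 84s^2 − 96s + 144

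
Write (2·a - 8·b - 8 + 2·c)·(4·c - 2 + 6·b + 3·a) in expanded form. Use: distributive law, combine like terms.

(2·a - 8·b - 8 + 2·c)·(4·c - 2 + 6·b + 3·a)
= 8·a·c - 4·a + 12·a·b + 6·a² - 32·b·c + 16·b - 48·b² - 24·a·b - 32·c + 16 - 48·b - 24·a + 8·c² - 4·c + 12·b·c + 6·a·c    [distributive law]
= 14·a·c - 28·a - 12·a·b + 6·a² - 20·b·c - 32·b - 48·b² - 36·c + 16 + 8·c²    [combine like terms]

14·a·c - 28·a - 12·a·b + 6·a² - 20·b·c - 32·b - 48·b² - 36·c + 16 + 8·c²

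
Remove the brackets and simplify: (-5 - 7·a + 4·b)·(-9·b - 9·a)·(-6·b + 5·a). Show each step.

(-5 - 7·a + 4·b)·(-9·b - 9·a)·(-6·b + 5·a)
= (45·b + 45·a + 63·a·b + 63·a^2 - 36·b^2 - 36·a·b)·(-6·b + 5·a)    [distributive law]
= (45·b + 45·a + 27·a·b + 63·a^2 - 36·b^2)·(-6·b + 5·a)    [combine like terms]
= -270·b^2 + 225·a·b - 270·a·b + 225·a^2 - 162·a·b^2 + 135·a^2·b - 378·a^2·b + 315·a^3 + 216·b^3 - 180·a·b^2    [distributive law]
= -270·b^2 - 45·a·b + 225·a^2 - 342·a·b^2 - 243·a^2·b + 315·a^3 + 216·b^3    [combine like terms]

-270·b^2 - 45·a·b + 225·a^2 - 342·a·b^2 - 243·a^2·b + 315·a^3 + 216·b^3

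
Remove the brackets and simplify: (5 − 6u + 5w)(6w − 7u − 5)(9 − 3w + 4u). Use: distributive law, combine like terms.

120w + 255w² − 604uw − 145u + 358u² − 225 + 333uw² − 410u²w + 168u³ − 90w³

(5 − 6u + 5w)(6w − 7u − 5)(9 − 3w + 4u)
= (30w − 35u − 25 − 36uw + 42u² + 30u + 30w² − 35uw − 25w)(9 − 3w + 4u)    [distributive law]
= (5w − 5u − 25 − 71uw + 42u² + 30w²)(9 − 3w + 4u)    [combine like terms]
= 45w − 15w² + 20uw − 45u + 15uw − 20u² − 225 + 75w − 100u − 639uw + 213uw² − 284u²w + 378u² − 126u²w + 168u³ + 270w² − 90w³ + 120uw²    [distributive law]
= 120w + 255w² − 604uw − 145u + 358u² − 225 + 333uw² − 410u²w + 168u³ − 90w³    [combine like terms]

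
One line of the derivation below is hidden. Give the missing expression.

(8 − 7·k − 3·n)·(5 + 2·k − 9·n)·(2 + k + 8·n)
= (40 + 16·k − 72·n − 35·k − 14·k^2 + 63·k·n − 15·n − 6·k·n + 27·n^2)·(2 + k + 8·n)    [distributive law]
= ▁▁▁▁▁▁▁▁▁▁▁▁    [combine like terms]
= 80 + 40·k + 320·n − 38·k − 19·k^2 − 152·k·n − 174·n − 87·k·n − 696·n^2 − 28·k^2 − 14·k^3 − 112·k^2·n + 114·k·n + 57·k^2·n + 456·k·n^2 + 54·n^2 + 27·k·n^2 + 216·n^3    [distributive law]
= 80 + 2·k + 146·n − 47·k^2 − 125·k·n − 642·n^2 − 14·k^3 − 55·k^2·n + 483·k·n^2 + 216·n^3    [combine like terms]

After combine like terms, the bracketed line is:

(40 − 19·k − 87·n − 14·k^2 + 57·k·n + 27·n^2)·(2 + k + 8·n)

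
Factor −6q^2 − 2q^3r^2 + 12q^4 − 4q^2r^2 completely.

2q^2(−3 − qr^2 + 6q^2 − 2r^2)

−6q^2 − 2q^3r^2 + 12q^4 − 4q^2r^2
= 2(−3q^2 − q^3r^2 + 6q^4 − 2q^2r^2)    [factor out 2]
= 2q^2(−3 − qr^2 + 6q^2 − 2r^2)    [factor out q^2]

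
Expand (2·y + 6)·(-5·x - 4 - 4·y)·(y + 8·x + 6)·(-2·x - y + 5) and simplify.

(2·y + 6)·(-5·x - 4 - 4·y)·(y + 8·x + 6)·(-2·x - y + 5)
= (-10·x·y - 8·y - 8·y^2 - 30·x - 24 - 24·y)·(y + 8·x + 6)·(-2·x - y + 5)    [distributive law]
= (-10·x·y - 32·y - 8·y^2 - 30·x - 24)·(y + 8·x + 6)·(-2·x - y + 5)    [combine like terms]
= (-10·x·y^2 - 80·x^2·y - 60·x·y - 32·y^2 - 256·x·y - 192·y - 8·y^3 - 64·x·y^2 - 48·y^2 - 30·x·y - 240·x^2 - 180·x - 24·y - 192·x - 144)·(-2·x - y + 5)    [distributive law]
= (-74·x·y^2 - 80·x^2·y - 346·x·y - 80·y^2 - 216·y - 8·y^3 - 240·x^2 - 372·x - 144)·(-2·x - y + 5)    [combine like terms]
= 148·x^2·y^2 + 74·x·y^3 - 370·x·y^2 + 160·x^3·y + 80·x^2·y^2 - 400·x^2·y + 692·x^2·y + 346·x·y^2 - 1730·x·y + 160·x·y^2 + 80·y^3 - 400·y^2 + 432·x·y + 216·y^2 - 1080·y + 16·x·y^3 + 8·y^4 - 40·y^3 + 480·x^3 + 240·x^2·y - 1200·x^2 + 744·x^2 + 372·x·y - 1860·x + 288·x + 144·y - 720    [distributive law]
= 228·x^2·y^2 + 90·x·y^3 + 136·x·y^2 + 160·x^3·y + 532·x^2·y - 926·x·y + 40·y^3 - 184·y^2 - 936·y + 8·y^4 + 480·x^3 - 456·x^2 - 1572·x - 720    [combine like terms]

228·x^2·y^2 + 90·x·y^3 + 136·x·y^2 + 160·x^3·y + 532·x^2·y - 926·x·y + 40·y^3 - 184·y^2 - 936·y + 8·y^4 + 480·x^3 - 456·x^2 - 1572·x - 720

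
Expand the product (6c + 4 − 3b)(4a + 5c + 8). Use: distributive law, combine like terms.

(6c + 4 − 3b)(4a + 5c + 8)
= 24ac + 30c² + 48c + 16a + 20c + 32 − 12ab − 15bc − 24b    [distributive law]
= 24ac + 30c² + 68c + 16a + 32 − 12ab − 15bc − 24b    [combine like terms]

24ac + 30c² + 68c + 16a + 32 − 12ab − 15bc − 24b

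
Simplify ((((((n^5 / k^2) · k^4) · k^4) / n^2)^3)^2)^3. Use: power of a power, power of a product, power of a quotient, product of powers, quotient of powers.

k^108n^54

((((((n^5 / k^2) · k^4) · k^4) / n^2)^3)^2)^3
= (((((n^5 / k^2) · k^4) · k^4) / n^2)^3)^6    [power of a power]
= ((((n^5 / k^2) · k^4) · k^4) / n^2)^18    [power of a power]
= ((((n^5 / k^2) · k^4) · k^4)^18) / ((n^2)^18)    [power of a quotient]
= ((((n^5 / k^2) · k^4)^18) · ((k^4)^18)) / ((n^2)^18)    [power of a product]
= ((((n^5 / k^2)^18) · ((k^4)^18)) · ((k^4)^18)) / ((n^2)^18)    [power of a product]
= (((((n^5)^18) / ((k^2)^18)) · ((k^4)^18)) · ((k^4)^18)) / ((n^2)^18)    [power of a quotient]
= (((n^90 / ((k^2)^18)) · ((k^4)^18)) · ((k^4)^18)) / ((n^2)^18)    [power of a power]
= (((n^90 / k^36) · ((k^4)^18)) · ((k^4)^18)) / ((n^2)^18)    [power of a power]
= (((n^90 / k^36) · k^72) · ((k^4)^18)) / ((n^2)^18)    [power of a power]
= (((n^90 / k^36) · k^72) · k^72) / ((n^2)^18)    [power of a power]
= (((n^90 / k^36) · k^72) · k^72) / n^36    [power of a power]
= k^108n^54    [quotient of powers; product of powers]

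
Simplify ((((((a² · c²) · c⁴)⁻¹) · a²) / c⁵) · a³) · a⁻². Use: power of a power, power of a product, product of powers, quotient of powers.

((((((a² · c²) · c⁴)⁻¹) · a²) / c⁵) · a³) · a⁻²
= ((((((a² · c²)⁻¹) · ((c⁴)⁻¹)) · a²) / c⁵) · a³) · a⁻²    [power of a product]
= (((((((a²)⁻¹) · ((c²)⁻¹)) · ((c⁴)⁻¹)) · a²) / c⁵) · a³) · a⁻²    [power of a product]
= (((((a⁻² · ((c²)⁻¹)) · ((c⁴)⁻¹)) · a²) / c⁵) · a³) · a⁻²    [power of a power]
= (((((a⁻² · c⁻²) · ((c⁴)⁻¹)) · a²) / c⁵) · a³) · a⁻²    [power of a power]
= (((((a⁻² · c⁻²) · c⁻⁴) · a²) / c⁵) · a³) · a⁻²    [power of a power]
= a·c⁻¹¹    [quotient of powers; product of powers]

a·c⁻¹¹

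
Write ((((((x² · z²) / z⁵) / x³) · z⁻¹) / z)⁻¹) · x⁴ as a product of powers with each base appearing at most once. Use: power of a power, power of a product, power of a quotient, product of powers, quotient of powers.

x⁵z⁵

((((((x² · z²) / z⁵) / x³) · z⁻¹) / z)⁻¹) · x⁴
= ((((((x² · z²) / z⁵) / x³) · z⁻¹)⁻¹) / (z⁻¹)) · x⁴    [power of a quotient]
= ((((((x² · z²) / z⁵) / x³)⁻¹) · ((z⁻¹)⁻¹)) / (z⁻¹)) · x⁴    [power of a product]
= ((((((x² · z²) / z⁵)⁻¹) / ((x³)⁻¹)) · ((z⁻¹)⁻¹)) / (z⁻¹)) · x⁴    [power of a quotient]
= ((((((x² · z²)⁻¹) / ((z⁵)⁻¹)) / ((x³)⁻¹)) · ((z⁻¹)⁻¹)) / (z⁻¹)) · x⁴    [power of a quotient]
= (((((((x²)⁻¹) · ((z²)⁻¹)) / ((z⁵)⁻¹)) / ((x³)⁻¹)) · ((z⁻¹)⁻¹)) / (z⁻¹)) · x⁴    [power of a product]
= (((((x⁻² · ((z²)⁻¹)) / ((z⁵)⁻¹)) / ((x³)⁻¹)) · ((z⁻¹)⁻¹)) / (z⁻¹)) · x⁴    [power of a power]
= (((((x⁻² · z⁻²) / ((z⁵)⁻¹)) / ((x³)⁻¹)) · ((z⁻¹)⁻¹)) / (z⁻¹)) · x⁴    [power of a power]
= (((((x⁻² · z⁻²) / z⁻⁵) / ((x³)⁻¹)) · ((z⁻¹)⁻¹)) / (z⁻¹)) · x⁴    [power of a power]
= (((((x⁻² · z⁻²) / z⁻⁵) / x⁻³) · ((z⁻¹)⁻¹)) / (z⁻¹)) · x⁴    [power of a power]
= (((((x⁻² · z⁻²) / z⁻⁵) / x⁻³) · z) / (z⁻¹)) · x⁴    [power of a power]
= x⁵z⁵    [quotient of powers; product of powers]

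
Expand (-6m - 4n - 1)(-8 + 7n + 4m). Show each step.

44m - 58mn - 24m^2 + 25n - 28n^2 + 8

(-6m - 4n - 1)(-8 + 7n + 4m)
= 48m - 42mn - 24m^2 + 32n - 28n^2 - 16mn + 8 - 7n - 4m    [distributive law]
= 44m - 58mn - 24m^2 + 25n - 28n^2 + 8    [combine like terms]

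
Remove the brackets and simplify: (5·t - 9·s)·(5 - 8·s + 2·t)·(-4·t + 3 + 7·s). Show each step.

-70·t^2 + 75·t + 181·s·t + 302·s·t^2 - 694·s^2·t - 40·t^3 - 135·s - 99·s^2 + 504·s^3

(5·t - 9·s)·(5 - 8·s + 2·t)·(-4·t + 3 + 7·s)
= (25·t - 40·s·t + 10·t^2 - 45·s + 72·s^2 - 18·s·t)·(-4·t + 3 + 7·s)    [distributive law]
= (25·t - 58·s·t + 10·t^2 - 45·s + 72·s^2)·(-4·t + 3 + 7·s)    [combine like terms]
= -100·t^2 + 75·t + 175·s·t + 232·s·t^2 - 174·s·t - 406·s^2·t - 40·t^3 + 30·t^2 + 70·s·t^2 + 180·s·t - 135·s - 315·s^2 - 288·s^2·t + 216·s^2 + 504·s^3    [distributive law]
= -70·t^2 + 75·t + 181·s·t + 302·s·t^2 - 694·s^2·t - 40·t^3 - 135·s - 99·s^2 + 504·s^3    [combine like terms]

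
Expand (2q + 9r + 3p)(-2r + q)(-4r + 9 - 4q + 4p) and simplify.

52qr^2 + 45qr - 28q^2r + 32pqr + 18q^2 - 8q^3 - 4pq^2 + 72r^3 - 162r^2 - 48pr^2 - 54pr - 24p^2r + 27pq + 12p^2q

(2q + 9r + 3p)(-2r + q)(-4r + 9 - 4q + 4p)
= (-4qr + 2q^2 - 18r^2 + 9qr - 6pr + 3pq)(-4r + 9 - 4q + 4p)    [distributive law]
= (5qr + 2q^2 - 18r^2 - 6pr + 3pq)(-4r + 9 - 4q + 4p)    [combine like terms]
= -20qr^2 + 45qr - 20q^2r + 20pqr - 8q^2r + 18q^2 - 8q^3 + 8pq^2 + 72r^3 - 162r^2 + 72qr^2 - 72pr^2 + 24pr^2 - 54pr + 24pqr - 24p^2r - 12pqr + 27pq - 12pq^2 + 12p^2q    [distributive law]
= 52qr^2 + 45qr - 28q^2r + 32pqr + 18q^2 - 8q^3 - 4pq^2 + 72r^3 - 162r^2 - 48pr^2 - 54pr - 24p^2r + 27pq + 12p^2q    [combine like terms]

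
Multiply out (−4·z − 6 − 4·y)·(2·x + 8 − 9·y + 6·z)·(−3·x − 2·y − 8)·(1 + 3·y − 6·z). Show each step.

(−4·z − 6 − 4·y)·(2·x + 8 − 9·y + 6·z)·(−3·x − 2·y − 8)·(1 + 3·y − 6·z)
= (−8·x·z − 32·z + 36·y·z − 24·z² − 12·x − 48 + 54·y − 36·z − 8·x·y − 32·y + 36·y² − 24·y·z)·(−3·x − 2·y − 8)·(1 + 3·y − 6·z)    [distributive law]
= (−8·x·z − 68·z + 12·y·z − 24·z² − 12·x − 48 + 22·y − 8·x·y + 36·y²)·(−3·x − 2·y − 8)·(1 + 3·y − 6·z)    [combine like terms]
= (24·x²·z + 16·x·y·z + 64·x·z + 204·x·z + 136·y·z + 544·z − 36·x·y·z − 24·y²·z − 96·y·z + 72·x·z² + 48·y·z² + 192·z² + 36·x² + 24·x·y + 96·x + 144·x + 96·y + 384 − 66·x·y − 44·y² − 176·y + 24·x²·y + 16·x·y² + 64·x·y − 108·x·y² − 72·y³ − 288·y²)·(1 + 3·y − 6·z)    [distributive law]
= (24·x²·z − 20·x·y·z + 268·x·z + 40·y·z + 544·z − 24·y²·z + 72·x·z² + 48·y·z² + 192·z² + 36·x² + 22·x·y + 240·x − 80·y + 384 − 332·y² + 24·x²·y − 92·x·y² − 72·y³)·(1 + 3·y − 6·z)    [combine like terms]
= 24·x²·z + 72·x²·y·z − 144·x²·z² − 20·x·y·z − 60·x·y²·z + 120·x·y·z² + 268·x·z + 804·x·y·z − 1608·x·z² + 40·y·z + 120·y²·z − 240·y·z² + 544·z + 1632·y·z − 3264·z² − 24·y²·z − 72·y³·z + 144·y²·z² + 72·x·z² + 216·x·y·z² − 432·x·z³ + 48·y·z² + 144·y²·z² − 288·y·z³ + 192·z² + 576·y·z² − 1152·z³ + 36·x² + 108·x²·y − 216·x²·z + 22·x·y + 66·x·y² − 132·x·y·z + 240·x + 720·x·y − 1440·x·z − 80·y − 240·y² + 480·y·z + 384 + 1152·y − 2304·z − 332·y² − 996·y³ + 1992·y²·z + 24·x²·y + 72·x²·y² − 144·x²·y·z − 92·x·y² − 276·x·y³ + 552·x·y²·z − 72·y³ − 216·y⁴ + 432·y³·z    [distributive law]
= −192·x²·z − 72·x²·y·z − 144·x²·z² + 652·x·y·z + 492·x·y²·z + 336·x·y·z² − 1172·x·z − 1536·x·z² + 2152·y·z + 2088·y²·z + 384·y·z² − 1760·z − 3072·z² + 360·y³·z + 288·y²·z² − 432·x·z³ − 288·y·z³ − 1152·z³ + 36·x² + 132·x²·y + 742·x·y − 26·x·y² + 240·x + 1072·y − 572·y² + 384 − 1068·y³ + 72·x²·y² − 276·x·y³ − 216·y⁴    [combine like terms]

−192·x²·z − 72·x²·y·z − 144·x²·z² + 652·x·y·z + 492·x·y²·z + 336·x·y·z² − 1172·x·z − 1536·x·z² + 2152·y·z + 2088·y²·z + 384·y·z² − 1760·z − 3072·z² + 360·y³·z + 288·y²·z² − 432·x·z³ − 288·y·z³ − 1152·z³ + 36·x² + 132·x²·y + 742·x·y − 26·x·y² + 240·x + 1072·y − 572·y² + 384 − 1068·y³ + 72·x²·y² − 276·x·y³ − 216·y⁴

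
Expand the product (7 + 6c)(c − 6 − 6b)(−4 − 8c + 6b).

(7 + 6c)(c − 6 − 6b)(−4 − 8c + 6b)
= (7c − 42 − 42b + 6c^2 − 36c − 36bc)(−4 − 8c + 6b)    [distributive law]
= (−29c − 42 − 42b + 6c^2 − 36bc)(−4 − 8c + 6b)    [combine like terms]
= 116c + 232c^2 − 174bc + 168 + 336c − 252b + 168b + 336bc − 252b^2 − 24c^2 − 48c^3 + 36bc^2 + 144bc + 288bc^2 − 216b^2c    [distributive law]
= 452c + 208c^2 + 306bc + 168 − 84b − 252b^2 − 48c^3 + 324bc^2 − 216b^2c    [combine like terms]

452c + 208c^2 + 306bc + 168 − 84b − 252b^2 − 48c^3 + 324bc^2 − 216b^2c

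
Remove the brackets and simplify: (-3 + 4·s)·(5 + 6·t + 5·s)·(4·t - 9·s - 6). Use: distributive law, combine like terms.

48·t + 105·s + 90 - 72·t^2 + 38·s·t - 165·s^2 + 96·s·t^2 - 136·s^2·t - 180·s^3

(-3 + 4·s)·(5 + 6·t + 5·s)·(4·t - 9·s - 6)
= (-15 - 18·t - 15·s + 20·s + 24·s·t + 20·s^2)·(4·t - 9·s - 6)    [distributive law]
= (-15 - 18·t + 5·s + 24·s·t + 20·s^2)·(4·t - 9·s - 6)    [combine like terms]
= -60·t + 135·s + 90 - 72·t^2 + 162·s·t + 108·t + 20·s·t - 45·s^2 - 30·s + 96·s·t^2 - 216·s^2·t - 144·s·t + 80·s^2·t - 180·s^3 - 120·s^2    [distributive law]
= 48·t + 105·s + 90 - 72·t^2 + 38·s·t - 165·s^2 + 96·s·t^2 - 136·s^2·t - 180·s^3    [combine like terms]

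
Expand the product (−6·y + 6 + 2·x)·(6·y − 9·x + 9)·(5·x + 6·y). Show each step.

(−6·y + 6 + 2·x)·(6·y − 9·x + 9)·(5·x + 6·y)
= (−36·y² + 54·x·y − 54·y + 36·y − 54·x + 54 + 12·x·y − 18·x² + 18·x)·(5·x + 6·y)    [distributive law]
= (−36·y² + 66·x·y − 18·y − 36·x + 54 − 18·x²)·(5·x + 6·y)    [combine like terms]
= −180·x·y² − 216·y³ + 330·x²·y + 396·x·y² − 90·x·y − 108·y² − 180·x² − 216·x·y + 270·x + 324·y − 90·x³ − 108·x²·y    [distributive law]
= 216·x·y² − 216·y³ + 222·x²·y − 306·x·y − 108·y² − 180·x² + 270·x + 324·y − 90·x³    [combine like terms]

216·x·y² − 216·y³ + 222·x²·y − 306·x·y − 108·y² − 180·x² + 270·x + 324·y − 90·x³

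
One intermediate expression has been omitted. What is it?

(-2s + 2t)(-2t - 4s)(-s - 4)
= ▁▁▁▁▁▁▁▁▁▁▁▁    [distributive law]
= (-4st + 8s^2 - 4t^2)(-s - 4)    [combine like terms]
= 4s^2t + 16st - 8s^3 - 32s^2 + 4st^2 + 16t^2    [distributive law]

Applying distributive law to the line above:

(4st + 8s^2 - 4t^2 - 8st)(-s - 4)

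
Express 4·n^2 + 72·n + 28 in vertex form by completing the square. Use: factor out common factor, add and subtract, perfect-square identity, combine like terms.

4(n + 9)^2 - 296

4·n^2 + 72·n + 28
= 4(n^2 + 18·n) + 28    [factor out 4 from the n-terms]
= 4(n^2 + 18·n + 81 - 81) + 28    [add and subtract 81 inside the bracket]
= 4(n + 9)^2 - 324 + 28    [perfect-square identity]
= 4(n + 9)^2 - 296    [combine constants]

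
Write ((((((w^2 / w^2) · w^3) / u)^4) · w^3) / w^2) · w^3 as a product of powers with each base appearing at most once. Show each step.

u^(-4)w^16

((((((w^2 / w^2) · w^3) / u)^4) · w^3) / w^2) · w^3
= ((((((w^2 / w^2) · w^3)^4) / (u^4)) · w^3) / w^2) · w^3    [power of a quotient]
= ((((((w^2 / w^2)^4) · ((w^3)^4)) / (u^4)) · w^3) / w^2) · w^3    [power of a product]
= (((((((w^2)^4) / ((w^2)^4)) · ((w^3)^4)) / (u^4)) · w^3) / w^2) · w^3    [power of a quotient]
= (((((w^8 / ((w^2)^4)) · ((w^3)^4)) / (u^4)) · w^3) / w^2) · w^3    [power of a power]
= (((((w^8 / w^8) · ((w^3)^4)) / (u^4)) · w^3) / w^2) · w^3    [power of a power]
= ((((w^0 · ((w^3)^4)) / (u^4)) · w^3) / w^2) · w^3    [quotient of powers]
= ((((w^0 · w^12) / (u^4)) · w^3) / w^2) · w^3    [power of a power]
= (((w^12 / (u^4)) · w^3) / w^2) · w^3    [product of powers]
= u^(-4)w^16    [quotient of powers; product of powers]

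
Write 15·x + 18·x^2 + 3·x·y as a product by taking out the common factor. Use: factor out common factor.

15·x + 18·x^2 + 3·x·y
= 3(5·x + 6·x^2 + x·y)    [factor out 3]
= 3·x(5 + 6·x + y)    [factor out x]

3·x(5 + 6·x + y)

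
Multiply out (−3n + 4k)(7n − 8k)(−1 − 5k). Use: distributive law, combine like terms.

(−3n + 4k)(7n − 8k)(−1 − 5k)
= (−21n^2 + 24kn + 28kn − 32k^2)(−1 − 5k)    [distributive law]
= (−21n^2 + 52kn − 32k^2)(−1 − 5k)    [combine like terms]
= 21n^2 + 105kn^2 − 52kn − 260k^2n + 32k^2 + 160k^3    [distributive law]

21n^2 + 105kn^2 − 52kn − 260k^2n + 32k^2 + 160k^3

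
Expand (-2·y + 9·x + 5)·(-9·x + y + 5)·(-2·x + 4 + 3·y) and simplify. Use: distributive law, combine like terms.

(-2·y + 9·x + 5)·(-9·x + y + 5)·(-2·x + 4 + 3·y)
= (18·x·y - 2·y^2 - 10·y - 81·x^2 + 9·x·y + 45·x - 45·x + 5·y + 25)·(-2·x + 4 + 3·y)    [distributive law]
= (27·x·y - 2·y^2 - 5·y - 81·x^2 + 25)·(-2·x + 4 + 3·y)    [combine like terms]
= -54·x^2·y + 108·x·y + 81·x·y^2 + 4·x·y^2 - 8·y^2 - 6·y^3 + 10·x·y - 20·y - 15·y^2 + 162·x^3 - 324·x^2 - 243·x^2·y - 50·x + 100 + 75·y    [distributive law]
= -297·x^2·y + 118·x·y + 85·x·y^2 - 23·y^2 - 6·y^3 + 55·y + 162·x^3 - 324·x^2 - 50·x + 100    [combine like terms]

-297·x^2·y + 118·x·y + 85·x·y^2 - 23·y^2 - 6·y^3 + 55·y + 162·x^3 - 324·x^2 - 50·x + 100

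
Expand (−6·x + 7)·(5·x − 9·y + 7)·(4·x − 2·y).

−120·x^3 + 276·x^2·y − 108·x·y^2 − 28·x^2 − 238·x·y + 126·y^2 + 196·x − 98·y

(−6·x + 7)·(5·x − 9·y + 7)·(4·x − 2·y)
= (−30·x^2 + 54·x·y − 42·x + 35·x − 63·y + 49)·(4·x − 2·y)    [distributive law]
= (−30·x^2 + 54·x·y − 7·x − 63·y + 49)·(4·x − 2·y)    [combine like terms]
= −120·x^3 + 60·x^2·y + 216·x^2·y − 108·x·y^2 − 28·x^2 + 14·x·y − 252·x·y + 126·y^2 + 196·x − 98·y    [distributive law]
= −120·x^3 + 276·x^2·y − 108·x·y^2 − 28·x^2 − 238·x·y + 126·y^2 + 196·x − 98·y    [combine like terms]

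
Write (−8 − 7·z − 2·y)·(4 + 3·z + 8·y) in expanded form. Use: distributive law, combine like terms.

−32 − 52·z − 72·y − 21·z^2 − 62·y·z − 16·y^2

(−8 − 7·z − 2·y)·(4 + 3·z + 8·y)
= −32 − 24·z − 64·y − 28·z − 21·z^2 − 56·y·z − 8·y − 6·y·z − 16·y^2    [distributive law]
= −32 − 52·z − 72·y − 21·z^2 − 62·y·z − 16·y^2    [combine like terms]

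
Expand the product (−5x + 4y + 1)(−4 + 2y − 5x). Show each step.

15x − 30xy + 25x² − 14y + 8y² − 4

(−5x + 4y + 1)(−4 + 2y − 5x)
= 20x − 10xy + 25x² − 16y + 8y² − 20xy − 4 + 2y − 5x    [distributive law]
= 15x − 30xy + 25x² − 14y + 8y² − 4    [combine like terms]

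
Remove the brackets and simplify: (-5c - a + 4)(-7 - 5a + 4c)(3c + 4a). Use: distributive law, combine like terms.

(-5c - a + 4)(-7 - 5a + 4c)(3c + 4a)
= (35c + 25ac - 20c^2 + 7a + 5a^2 - 4ac - 28 - 20a + 16c)(3c + 4a)    [distributive law]
= (51c + 21ac - 20c^2 - 13a + 5a^2 - 28)(3c + 4a)    [combine like terms]
= 153c^2 + 204ac + 63ac^2 + 84a^2c - 60c^3 - 80ac^2 - 39ac - 52a^2 + 15a^2c + 20a^3 - 84c - 112a    [distributive law]
= 153c^2 + 165ac - 17ac^2 + 99a^2c - 60c^3 - 52a^2 + 20a^3 - 84c - 112a    [combine like terms]

153c^2 + 165ac - 17ac^2 + 99a^2c - 60c^3 - 52a^2 + 20a^3 - 84c - 112a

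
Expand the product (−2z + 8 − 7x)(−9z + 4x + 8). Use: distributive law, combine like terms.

(−2z + 8 − 7x)(−9z + 4x + 8)
= 18z^2 − 8xz − 16z − 72z + 32x + 64 + 63xz − 28x^2 − 56x    [distributive law]
= 18z^2 + 55xz − 88z − 24x + 64 − 28x^2    [combine like terms]

18z^2 + 55xz − 88z − 24x + 64 − 28x^2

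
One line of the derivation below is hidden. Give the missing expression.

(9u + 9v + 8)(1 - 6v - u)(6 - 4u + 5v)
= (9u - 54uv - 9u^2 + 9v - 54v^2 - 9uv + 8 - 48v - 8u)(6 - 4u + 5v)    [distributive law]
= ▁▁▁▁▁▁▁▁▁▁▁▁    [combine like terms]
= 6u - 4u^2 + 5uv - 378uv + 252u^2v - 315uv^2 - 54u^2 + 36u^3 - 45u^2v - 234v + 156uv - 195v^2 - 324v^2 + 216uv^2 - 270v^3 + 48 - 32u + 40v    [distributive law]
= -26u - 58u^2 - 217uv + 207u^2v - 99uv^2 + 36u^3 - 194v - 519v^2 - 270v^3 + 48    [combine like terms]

Applying combine like terms to the line above:

(u - 63uv - 9u^2 - 39v - 54v^2 + 8)(6 - 4u + 5v)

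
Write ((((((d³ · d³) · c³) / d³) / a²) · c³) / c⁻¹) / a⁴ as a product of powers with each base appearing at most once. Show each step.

a⁻⁶c⁷d³

((((((d³ · d³) · c³) / d³) / a²) · c³) / c⁻¹) / a⁴
= (((((d⁶ · c³) / d³) / a²) · c³) / c⁻¹) / a⁴    [product of powers]
= a⁻⁶c⁷d³    [quotient of powers; product of powers]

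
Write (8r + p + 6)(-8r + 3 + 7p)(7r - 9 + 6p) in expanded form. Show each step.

-448r³ + 408r² - 48pr² + 342r - 261pr + 337p²r - 297p + 207p² + 42p³ - 162

(8r + p + 6)(-8r + 3 + 7p)(7r - 9 + 6p)
= (-64r² + 24r + 56pr - 8pr + 3p + 7p² - 48r + 18 + 42p)(7r - 9 + 6p)    [distributive law]
= (-64r² - 24r + 48pr + 45p + 7p² + 18)(7r - 9 + 6p)    [combine like terms]
= -448r³ + 576r² - 384pr² - 168r² + 216r - 144pr + 336pr² - 432pr + 288p²r + 315pr - 405p + 270p² + 49p²r - 63p² + 42p³ + 126r - 162 + 108p    [distributive law]
= -448r³ + 408r² - 48pr² + 342r - 261pr + 337p²r - 297p + 207p² + 42p³ - 162    [combine like terms]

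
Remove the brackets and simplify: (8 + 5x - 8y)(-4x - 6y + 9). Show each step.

13x - 120y + 72 - 20x² + 2xy + 48y²

(8 + 5x - 8y)(-4x - 6y + 9)
= -32x - 48y + 72 - 20x² - 30xy + 45x + 32xy + 48y² - 72y    [distributive law]
= 13x - 120y + 72 - 20x² + 2xy + 48y²    [combine like terms]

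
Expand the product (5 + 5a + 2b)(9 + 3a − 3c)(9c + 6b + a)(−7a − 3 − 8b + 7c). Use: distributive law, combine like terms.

−4095ac − 1215c − 1566bc + 3240c^2 − 3384ab − 810b − 2484b^2 − 495a^2 − 135a − 3615a^2c − 1932abc + 5025ac^2 − 3414a^2b − 3888ab^2 − 465a^3 + 1746bc^2 − 945c^3 + 288b^2c − 735a^3c + 6a^2bc + 1785a^2c^2 − 792a^3b − 1020a^2b^2 − 105a^4 + 1164abc^2 − 945ac^3 + 840ab^2c − 864b^3 − 288ab^3 + 180b^2c^2 − 378bc^3 + 288b^3c

(5 + 5a + 2b)(9 + 3a − 3c)(9c + 6b + a)(−7a − 3 − 8b + 7c)
= (45 + 15a − 15c + 45a + 15a^2 − 15ac + 18b + 6ab − 6bc)(9c + 6b + a)(−7a − 3 − 8b + 7c)    [distributive law]
= (45 + 60a − 15c + 15a^2 − 15ac + 18b + 6ab − 6bc)(9c + 6b + a)(−7a − 3 − 8b + 7c)    [combine like terms]
= (405c + 270b + 45a + 540ac + 360ab + 60a^2 − 135c^2 − 90bc − 15ac + 135a^2c + 90a^2b + 15a^3 − 135ac^2 − 90abc − 15a^2c + 162bc + 108b^2 + 18ab + 54abc + 36ab^2 + 6a^2b − 54bc^2 − 36b^2c − 6abc)(−7a − 3 − 8b + 7c)    [distributive law]
= (405c + 270b + 45a + 525ac + 378ab + 60a^2 − 135c^2 + 72bc + 120a^2c + 96a^2b + 15a^3 − 135ac^2 − 42abc + 108b^2 + 36ab^2 − 54bc^2 − 36b^2c)(−7a − 3 − 8b + 7c)    [combine like terms]
= −2835ac − 1215c − 3240bc + 2835c^2 − 1890ab − 810b − 2160b^2 + 1890bc − 315a^2 − 135a − 360ab + 315ac − 3675a^2c − 1575ac − 4200abc + 3675ac^2 − 2646a^2b − 1134ab − 3024ab^2 + 2646abc − 420a^3 − 180a^2 − 480a^2b + 420a^2c + 945ac^2 + 405c^2 + 1080bc^2 − 945c^3 − 504abc − 216bc − 576b^2c + 504bc^2 − 840a^3c − 360a^2c − 960a^2bc + 840a^2c^2 − 672a^3b − 288a^2b − 768a^2b^2 + 672a^2bc − 105a^4 − 45a^3 − 120a^3b + 105a^3c + 945a^2c^2 + 405ac^2 + 1080abc^2 − 945ac^3 + 294a^2bc + 126abc + 336ab^2c − 294abc^2 − 756ab^2 − 324b^2 − 864b^3 + 756b^2c − 252a^2b^2 − 108ab^2 − 288ab^3 + 252ab^2c + 378abc^2 + 162bc^2 + 432b^2c^2 − 378bc^3 + 252ab^2c + 108b^2c + 288b^3c − 252b^2c^2    [distributive law]
= −4095ac − 1215c − 1566bc + 3240c^2 − 3384ab − 810b − 2484b^2 − 495a^2 − 135a − 3615a^2c − 1932abc + 5025ac^2 − 3414a^2b − 3888ab^2 − 465a^3 + 1746bc^2 − 945c^3 + 288b^2c − 735a^3c + 6a^2bc + 1785a^2c^2 − 792a^3b − 1020a^2b^2 − 105a^4 + 1164abc^2 − 945ac^3 + 840ab^2c − 864b^3 − 288ab^3 + 180b^2c^2 − 378bc^3 + 288b^3c    [combine like terms]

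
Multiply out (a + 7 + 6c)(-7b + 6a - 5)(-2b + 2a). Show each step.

14ab^2 - 26a^2b + 12a^3 - 172ab + 74a^2 + 98b^2 + 70b - 70a + 84b^2c - 156abc + 72a^2c + 60bc - 60ac

(a + 7 + 6c)(-7b + 6a - 5)(-2b + 2a)
= (-7ab + 6a^2 - 5a - 49b + 42a - 35 - 42bc + 36ac - 30c)(-2b + 2a)    [distributive law]
= (-7ab + 6a^2 + 37a - 49b - 35 - 42bc + 36ac - 30c)(-2b + 2a)    [combine like terms]
= 14ab^2 - 14a^2b - 12a^2b + 12a^3 - 74ab + 74a^2 + 98b^2 - 98ab + 70b - 70a + 84b^2c - 84abc - 72abc + 72a^2c + 60bc - 60ac    [distributive law]
= 14ab^2 - 26a^2b + 12a^3 - 172ab + 74a^2 + 98b^2 + 70b - 70a + 84b^2c - 156abc + 72a^2c + 60bc - 60ac    [combine like terms]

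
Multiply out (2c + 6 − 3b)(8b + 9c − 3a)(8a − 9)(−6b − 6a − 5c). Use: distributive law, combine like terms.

1488ab^2c + 456a^2bc − 424abc^2 − 1674b^2c − 5025abc + 477bc^2 − 624a^2c^2 − 720ac^3 − 1458ac^2 + 810c^3 + 288a^3c − 2196a^2c − 3114ab^2 − 954a^2b + 2592b^2 + 1620ab + 5076bc + 2106ac + 2430c^2 + 864a^3 − 972a^2 + 1152ab^3 + 720a^2b^2 − 1296b^3 − 432a^3b

(2c + 6 − 3b)(8b + 9c − 3a)(8a − 9)(−6b − 6a − 5c)
= (16bc + 18c^2 − 6ac + 48b + 54c − 18a − 24b^2 − 27bc + 9ab)(8a − 9)(−6b − 6a − 5c)    [distributive law]
= (−11bc + 18c^2 − 6ac + 48b + 54c − 18a − 24b^2 + 9ab)(8a − 9)(−6b − 6a − 5c)    [combine like terms]
= (−88abc + 99bc + 144ac^2 − 162c^2 − 48a^2c + 54ac + 384ab − 432b + 432ac − 486c − 144a^2 + 162a − 192ab^2 + 216b^2 + 72a^2b − 81ab)(−6b − 6a − 5c)    [distributive law]
= (−88abc + 99bc + 144ac^2 − 162c^2 − 48a^2c + 486ac + 303ab − 432b − 486c − 144a^2 + 162a − 192ab^2 + 216b^2 + 72a^2b)(−6b − 6a − 5c)    [combine like terms]
= 528ab^2c + 528a^2bc + 440abc^2 − 594b^2c − 594abc − 495bc^2 − 864abc^2 − 864a^2c^2 − 720ac^3 + 972bc^2 + 972ac^2 + 810c^3 + 288a^2bc + 288a^3c + 240a^2c^2 − 2916abc − 2916a^2c − 2430ac^2 − 1818ab^2 − 1818a^2b − 1515abc + 2592b^2 + 2592ab + 2160bc + 2916bc + 2916ac + 2430c^2 + 864a^2b + 864a^3 + 720a^2c − 972ab − 972a^2 − 810ac + 1152ab^3 + 1152a^2b^2 + 960ab^2c − 1296b^3 − 1296ab^2 − 1080b^2c − 432a^2b^2 − 432a^3b − 360a^2bc    [distributive law]
= 1488ab^2c + 456a^2bc − 424abc^2 − 1674b^2c − 5025abc + 477bc^2 − 624a^2c^2 − 720ac^3 − 1458ac^2 + 810c^3 + 288a^3c − 2196a^2c − 3114ab^2 − 954a^2b + 2592b^2 + 1620ab + 5076bc + 2106ac + 2430c^2 + 864a^3 − 972a^2 + 1152ab^3 + 720a^2b^2 − 1296b^3 − 432a^3b    [combine like terms]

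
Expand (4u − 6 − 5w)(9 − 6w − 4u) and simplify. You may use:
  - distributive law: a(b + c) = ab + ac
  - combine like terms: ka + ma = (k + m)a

60u − 4uw − 16u² − 54 − 9w + 30w²

(4u − 6 − 5w)(9 − 6w − 4u)
= 36u − 24uw − 16u² − 54 + 36w + 24u − 45w + 30w² + 20uw    [distributive law]
= 60u − 4uw − 16u² − 54 − 9w + 30w²    [combine like terms]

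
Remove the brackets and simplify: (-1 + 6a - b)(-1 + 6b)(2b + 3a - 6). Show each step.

32b + 39a - 6 + 26b² - 243ab - 18a² + 54ab² + 108a²b - 12b³

(-1 + 6a - b)(-1 + 6b)(2b + 3a - 6)
= (1 - 6b - 6a + 36ab + b - 6b²)(2b + 3a - 6)    [distributive law]
= (1 - 5b - 6a + 36ab - 6b²)(2b + 3a - 6)    [combine like terms]
= 2b + 3a - 6 - 10b² - 15ab + 30b - 12ab - 18a² + 36a + 72ab² + 108a²b - 216ab - 12b³ - 18ab² + 36b²    [distributive law]
= 32b + 39a - 6 + 26b² - 243ab - 18a² + 54ab² + 108a²b - 12b³    [combine like terms]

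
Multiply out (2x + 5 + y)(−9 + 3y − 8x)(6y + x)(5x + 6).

−2298x^2y − 3402xy − 386x^3 − 573x^2 − 45x^2y^2 + 126xy^2 − 490x^3y − 80x^4 − 1620y − 270x + 216y^2 + 90xy^3 + 108y^3

(2x + 5 + y)(−9 + 3y − 8x)(6y + x)(5x + 6)
= (−18x + 6xy − 16x^2 − 45 + 15y − 40x − 9y + 3y^2 − 8xy)(6y + x)(5x + 6)    [distributive law]
= (−58x − 2xy − 16x^2 − 45 + 6y + 3y^2)(6y + x)(5x + 6)    [combine like terms]
= (−348xy − 58x^2 − 12xy^2 − 2x^2y − 96x^2y − 16x^3 − 270y − 45x + 36y^2 + 6xy + 18y^3 + 3xy^2)(5x + 6)    [distributive law]
= (−342xy − 58x^2 − 9xy^2 − 98x^2y − 16x^3 − 270y − 45x + 36y^2 + 18y^3)(5x + 6)    [combine like terms]
= −1710x^2y − 2052xy − 290x^3 − 348x^2 − 45x^2y^2 − 54xy^2 − 490x^3y − 588x^2y − 80x^4 − 96x^3 − 1350xy − 1620y − 225x^2 − 270x + 180xy^2 + 216y^2 + 90xy^3 + 108y^3    [distributive law]
= −2298x^2y − 3402xy − 386x^3 − 573x^2 − 45x^2y^2 + 126xy^2 − 490x^3y − 80x^4 − 1620y − 270x + 216y^2 + 90xy^3 + 108y^3    [combine like terms]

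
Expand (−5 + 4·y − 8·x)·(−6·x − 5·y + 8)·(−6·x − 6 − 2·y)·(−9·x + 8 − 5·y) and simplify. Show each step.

−1548·x^3 − 4668·x^2 + 2214·x^2·y + 1392·x − 2822·x·y + 2500·x·y^2 − 3296·y + 1358·y^2 + 290·y^3 + 1920 + 3168·x^3·y + 168·x^2·y^2 − 800·x·y^3 − 200·y^4 + 2592·x^4

(−5 + 4·y − 8·x)·(−6·x − 5·y + 8)·(−6·x − 6 − 2·y)·(−9·x + 8 − 5·y)
= (30·x + 25·y − 40 − 24·x·y − 20·y^2 + 32·y + 48·x^2 + 40·x·y − 64·x)·(−6·x − 6 − 2·y)·(−9·x + 8 − 5·y)    [distributive law]
= (−34·x + 57·y − 40 + 16·x·y − 20·y^2 + 48·x^2)·(−6·x − 6 − 2·y)·(−9·x + 8 − 5·y)    [combine like terms]
= (204·x^2 + 204·x + 68·x·y − 342·x·y − 342·y − 114·y^2 + 240·x + 240 + 80·y − 96·x^2·y − 96·x·y − 32·x·y^2 + 120·x·y^2 + 120·y^2 + 40·y^3 − 288·x^3 − 288·x^2 − 96·x^2·y)·(−9·x + 8 − 5·y)    [distributive law]
= (−84·x^2 + 444·x − 370·x·y − 262·y + 6·y^2 + 240 − 192·x^2·y + 88·x·y^2 + 40·y^3 − 288·x^3)·(−9·x + 8 − 5·y)    [combine like terms]
= 756·x^3 − 672·x^2 + 420·x^2·y − 3996·x^2 + 3552·x − 2220·x·y + 3330·x^2·y − 2960·x·y + 1850·x·y^2 + 2358·x·y − 2096·y + 1310·y^2 − 54·x·y^2 + 48·y^2 − 30·y^3 − 2160·x + 1920 − 1200·y + 1728·x^3·y − 1536·x^2·y + 960·x^2·y^2 − 792·x^2·y^2 + 704·x·y^2 − 440·x·y^3 − 360·x·y^3 + 320·y^3 − 200·y^4 + 2592·x^4 − 2304·x^3 + 1440·x^3·y    [distributive law]
= −1548·x^3 − 4668·x^2 + 2214·x^2·y + 1392·x − 2822·x·y + 2500·x·y^2 − 3296·y + 1358·y^2 + 290·y^3 + 1920 + 3168·x^3·y + 168·x^2·y^2 − 800·x·y^3 − 200·y^4 + 2592·x^4    [combine like terms]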